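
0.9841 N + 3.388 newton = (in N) 4.372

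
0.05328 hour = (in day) 0.00222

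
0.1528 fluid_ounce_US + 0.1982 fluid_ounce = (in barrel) 6.529e-05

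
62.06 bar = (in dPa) 6.206e+07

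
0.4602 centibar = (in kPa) 0.4602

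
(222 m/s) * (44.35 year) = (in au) 2.076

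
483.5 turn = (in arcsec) 6.266e+08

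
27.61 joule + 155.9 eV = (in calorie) 6.599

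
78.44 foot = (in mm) 2.391e+04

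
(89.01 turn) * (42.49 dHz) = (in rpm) 2.269e+04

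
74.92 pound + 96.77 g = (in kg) 34.08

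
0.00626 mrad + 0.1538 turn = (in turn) 0.1538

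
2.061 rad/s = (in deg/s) 118.1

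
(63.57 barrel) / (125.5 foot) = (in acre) 6.529e-05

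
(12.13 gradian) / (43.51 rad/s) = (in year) 1.389e-10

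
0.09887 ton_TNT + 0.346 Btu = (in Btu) 3.921e+05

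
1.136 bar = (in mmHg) 852.1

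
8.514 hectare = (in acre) 21.04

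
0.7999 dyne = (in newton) 7.999e-06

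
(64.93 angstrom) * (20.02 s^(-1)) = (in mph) 2.908e-07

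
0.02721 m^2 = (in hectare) 2.721e-06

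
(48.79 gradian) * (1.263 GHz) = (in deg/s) 5.546e+10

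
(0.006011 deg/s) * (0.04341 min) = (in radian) 0.0002733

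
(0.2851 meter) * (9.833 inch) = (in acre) 1.76e-05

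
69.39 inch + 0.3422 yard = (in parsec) 6.726e-17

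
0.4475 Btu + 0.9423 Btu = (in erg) 1.466e+10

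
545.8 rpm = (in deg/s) 3275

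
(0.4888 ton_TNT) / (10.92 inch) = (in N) 7.373e+09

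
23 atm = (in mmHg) 1.748e+04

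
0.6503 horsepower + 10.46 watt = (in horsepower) 0.6643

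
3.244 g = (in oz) 0.1144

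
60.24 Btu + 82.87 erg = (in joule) 6.356e+04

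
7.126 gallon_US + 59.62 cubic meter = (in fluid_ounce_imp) 2.099e+06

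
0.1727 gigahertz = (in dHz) 1.727e+09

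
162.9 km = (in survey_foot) 5.344e+05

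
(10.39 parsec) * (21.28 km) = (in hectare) 6.822e+17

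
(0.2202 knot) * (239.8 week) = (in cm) 1.643e+09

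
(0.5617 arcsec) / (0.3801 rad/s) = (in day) 8.292e-11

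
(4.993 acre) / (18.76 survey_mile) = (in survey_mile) 0.0004159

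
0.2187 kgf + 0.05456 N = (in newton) 2.199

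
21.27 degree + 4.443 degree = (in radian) 0.4488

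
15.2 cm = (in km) 0.000152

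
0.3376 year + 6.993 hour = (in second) 1.067e+07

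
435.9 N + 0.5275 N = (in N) 436.4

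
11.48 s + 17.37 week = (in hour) 2918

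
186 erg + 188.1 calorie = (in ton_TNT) 1.881e-07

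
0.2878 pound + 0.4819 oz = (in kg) 0.1442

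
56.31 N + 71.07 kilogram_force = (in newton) 753.3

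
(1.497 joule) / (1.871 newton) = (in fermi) 8.001e+14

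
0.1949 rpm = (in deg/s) 1.169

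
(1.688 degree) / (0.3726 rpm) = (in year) 2.394e-08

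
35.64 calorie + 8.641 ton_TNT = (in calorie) 8.641e+09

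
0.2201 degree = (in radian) 0.003841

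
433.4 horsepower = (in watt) 3.232e+05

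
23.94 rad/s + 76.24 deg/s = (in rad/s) 25.27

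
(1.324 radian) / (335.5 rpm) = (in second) 0.03768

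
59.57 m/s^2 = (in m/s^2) 59.57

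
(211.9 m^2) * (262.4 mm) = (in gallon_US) 1.469e+04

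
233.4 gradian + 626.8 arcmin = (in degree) 220.5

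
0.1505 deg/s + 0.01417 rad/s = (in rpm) 0.1604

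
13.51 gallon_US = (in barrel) 0.3217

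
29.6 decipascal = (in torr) 0.0222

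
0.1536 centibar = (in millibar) 1.536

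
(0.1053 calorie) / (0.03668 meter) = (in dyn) 1.201e+06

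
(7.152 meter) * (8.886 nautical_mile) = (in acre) 29.08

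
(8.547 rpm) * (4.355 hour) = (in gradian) 8.933e+05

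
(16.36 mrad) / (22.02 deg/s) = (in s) 0.04257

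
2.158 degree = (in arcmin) 129.5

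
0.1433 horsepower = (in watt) 106.9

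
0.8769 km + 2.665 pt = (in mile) 0.5449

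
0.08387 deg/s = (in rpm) 0.01398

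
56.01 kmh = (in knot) 30.24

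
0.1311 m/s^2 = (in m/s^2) 0.1311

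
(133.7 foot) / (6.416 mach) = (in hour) 5.182e-06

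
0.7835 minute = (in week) 7.773e-05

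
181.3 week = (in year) 3.477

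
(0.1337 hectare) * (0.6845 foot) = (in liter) 2.789e+05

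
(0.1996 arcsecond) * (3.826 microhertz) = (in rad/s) 3.702e-12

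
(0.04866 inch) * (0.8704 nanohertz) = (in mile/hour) 2.406e-12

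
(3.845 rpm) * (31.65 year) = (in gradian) 2.558e+10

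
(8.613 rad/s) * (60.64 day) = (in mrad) 4.513e+10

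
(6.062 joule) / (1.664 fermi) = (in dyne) 3.643e+20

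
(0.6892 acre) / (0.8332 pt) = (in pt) 2.69e+10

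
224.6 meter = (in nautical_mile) 0.1213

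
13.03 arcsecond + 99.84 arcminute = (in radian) 0.02911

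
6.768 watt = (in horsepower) 0.009076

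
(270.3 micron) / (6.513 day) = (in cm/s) 4.803e-08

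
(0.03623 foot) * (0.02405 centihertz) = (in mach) 7.8e-09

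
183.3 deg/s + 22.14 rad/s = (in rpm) 242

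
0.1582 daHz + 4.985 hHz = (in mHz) 5.001e+05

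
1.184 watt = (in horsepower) 0.001588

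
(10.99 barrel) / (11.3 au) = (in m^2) 1.034e-12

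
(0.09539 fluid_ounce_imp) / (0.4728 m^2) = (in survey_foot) 1.881e-05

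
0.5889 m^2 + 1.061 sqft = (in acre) 0.0001699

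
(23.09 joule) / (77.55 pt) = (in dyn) 8.44e+07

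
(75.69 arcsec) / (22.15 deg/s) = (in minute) 1.582e-05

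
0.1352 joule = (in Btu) 0.0001281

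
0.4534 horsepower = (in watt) 338.1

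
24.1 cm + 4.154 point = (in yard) 0.2652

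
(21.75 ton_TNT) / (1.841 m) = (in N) 4.943e+10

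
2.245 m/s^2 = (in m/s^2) 2.245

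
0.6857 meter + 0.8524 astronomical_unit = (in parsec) 4.133e-06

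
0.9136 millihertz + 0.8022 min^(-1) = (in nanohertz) 1.428e+07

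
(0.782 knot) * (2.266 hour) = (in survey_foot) 1.077e+04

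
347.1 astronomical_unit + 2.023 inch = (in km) 5.193e+10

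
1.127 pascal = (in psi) 0.0001635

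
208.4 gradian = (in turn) 0.521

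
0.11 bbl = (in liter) 17.49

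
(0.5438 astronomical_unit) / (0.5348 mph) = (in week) 5.626e+05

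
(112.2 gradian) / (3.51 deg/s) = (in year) 9.123e-07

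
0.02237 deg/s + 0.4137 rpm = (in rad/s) 0.04371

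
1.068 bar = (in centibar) 106.8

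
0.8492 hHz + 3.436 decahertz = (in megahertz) 0.0001193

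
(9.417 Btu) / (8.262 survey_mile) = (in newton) 0.7472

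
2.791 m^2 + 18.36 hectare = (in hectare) 18.36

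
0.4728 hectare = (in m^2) 4728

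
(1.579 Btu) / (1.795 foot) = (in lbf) 684.5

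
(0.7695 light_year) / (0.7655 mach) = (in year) 8.857e+05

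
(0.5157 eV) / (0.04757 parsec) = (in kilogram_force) 5.74e-36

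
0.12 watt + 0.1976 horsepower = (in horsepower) 0.1978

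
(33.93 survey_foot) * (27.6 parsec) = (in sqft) 9.48e+19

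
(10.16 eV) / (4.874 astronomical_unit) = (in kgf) 2.277e-31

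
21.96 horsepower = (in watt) 1.638e+04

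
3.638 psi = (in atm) 0.2476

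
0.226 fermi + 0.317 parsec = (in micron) 9.782e+21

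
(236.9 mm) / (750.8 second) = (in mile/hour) 0.0007058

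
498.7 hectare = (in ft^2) 5.368e+07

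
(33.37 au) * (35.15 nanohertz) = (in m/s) 1.755e+05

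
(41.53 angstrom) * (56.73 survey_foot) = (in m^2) 7.181e-08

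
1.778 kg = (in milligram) 1.778e+06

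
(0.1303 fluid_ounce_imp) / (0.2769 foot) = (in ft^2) 0.0004722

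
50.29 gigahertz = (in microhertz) 5.029e+16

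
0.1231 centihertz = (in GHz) 1.231e-12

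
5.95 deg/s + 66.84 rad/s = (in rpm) 639.3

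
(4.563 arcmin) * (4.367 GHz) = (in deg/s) 3.321e+08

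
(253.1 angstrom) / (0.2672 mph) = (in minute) 3.531e-09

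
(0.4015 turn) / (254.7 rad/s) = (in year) 3.141e-10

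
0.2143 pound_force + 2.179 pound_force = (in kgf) 1.086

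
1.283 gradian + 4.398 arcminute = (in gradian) 1.364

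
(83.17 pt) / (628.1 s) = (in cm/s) 0.004671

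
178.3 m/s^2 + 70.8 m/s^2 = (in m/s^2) 249.1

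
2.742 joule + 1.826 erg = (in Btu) 0.002599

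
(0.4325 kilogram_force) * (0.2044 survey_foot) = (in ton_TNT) 6.316e-11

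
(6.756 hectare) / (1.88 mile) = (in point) 6.33e+04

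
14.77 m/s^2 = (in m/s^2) 14.77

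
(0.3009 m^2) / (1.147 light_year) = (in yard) 3.032e-17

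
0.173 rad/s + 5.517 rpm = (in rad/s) 0.7507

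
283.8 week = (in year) 5.443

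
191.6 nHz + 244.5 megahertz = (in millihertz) 2.445e+11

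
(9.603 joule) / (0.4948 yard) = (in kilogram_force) 2.164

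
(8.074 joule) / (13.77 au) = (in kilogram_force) 3.997e-13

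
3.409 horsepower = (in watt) 2542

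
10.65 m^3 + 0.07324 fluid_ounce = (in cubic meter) 10.65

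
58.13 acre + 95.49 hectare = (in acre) 294.1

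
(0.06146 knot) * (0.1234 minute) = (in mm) 234.1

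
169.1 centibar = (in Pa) 1.691e+05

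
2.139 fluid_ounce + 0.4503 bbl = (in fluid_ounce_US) 2423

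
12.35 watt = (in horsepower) 0.01656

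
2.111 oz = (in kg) 0.05985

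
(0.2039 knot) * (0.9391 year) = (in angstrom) 3.107e+16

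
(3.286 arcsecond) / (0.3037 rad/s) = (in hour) 1.457e-08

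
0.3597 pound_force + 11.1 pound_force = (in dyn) 5.098e+06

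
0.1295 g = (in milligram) 129.5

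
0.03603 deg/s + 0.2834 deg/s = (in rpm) 0.05324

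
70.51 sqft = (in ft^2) 70.51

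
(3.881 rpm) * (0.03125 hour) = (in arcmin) 1.572e+05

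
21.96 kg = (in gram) 2.196e+04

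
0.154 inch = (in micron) 3912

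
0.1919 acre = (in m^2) 776.6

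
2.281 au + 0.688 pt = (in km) 3.412e+08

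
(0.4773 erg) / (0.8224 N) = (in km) 5.804e-11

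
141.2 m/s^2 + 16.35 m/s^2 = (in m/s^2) 157.5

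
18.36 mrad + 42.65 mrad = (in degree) 3.496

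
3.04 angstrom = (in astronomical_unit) 2.032e-21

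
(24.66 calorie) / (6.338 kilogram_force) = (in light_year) 1.755e-16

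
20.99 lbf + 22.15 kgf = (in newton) 310.6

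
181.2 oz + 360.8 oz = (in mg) 1.537e+07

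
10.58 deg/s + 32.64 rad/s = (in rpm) 313.5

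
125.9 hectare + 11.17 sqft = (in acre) 311.1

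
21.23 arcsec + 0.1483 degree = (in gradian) 0.1713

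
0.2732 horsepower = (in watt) 203.7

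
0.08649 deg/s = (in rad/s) 0.00151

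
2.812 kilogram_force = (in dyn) 2.758e+06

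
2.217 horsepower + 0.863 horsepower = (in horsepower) 3.08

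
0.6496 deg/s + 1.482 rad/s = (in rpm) 14.26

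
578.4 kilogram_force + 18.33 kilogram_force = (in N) 5852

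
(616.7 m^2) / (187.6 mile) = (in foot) 0.006702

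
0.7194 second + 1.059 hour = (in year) 0.0001209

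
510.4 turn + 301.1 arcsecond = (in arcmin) 1.102e+07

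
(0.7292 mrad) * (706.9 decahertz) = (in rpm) 49.22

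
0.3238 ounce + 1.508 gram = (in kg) 0.01069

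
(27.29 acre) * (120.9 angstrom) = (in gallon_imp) 0.2937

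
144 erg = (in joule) 1.44e-05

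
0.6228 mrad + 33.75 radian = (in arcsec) 6.962e+06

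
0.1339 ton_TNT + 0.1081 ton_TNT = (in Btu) 9.597e+05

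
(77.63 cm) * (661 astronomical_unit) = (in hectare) 7.676e+09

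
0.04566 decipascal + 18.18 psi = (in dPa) 1.253e+06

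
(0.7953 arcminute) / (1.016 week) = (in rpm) 3.595e-09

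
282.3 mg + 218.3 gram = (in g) 218.6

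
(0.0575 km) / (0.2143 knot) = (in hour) 0.1449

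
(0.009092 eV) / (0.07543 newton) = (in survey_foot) 6.336e-20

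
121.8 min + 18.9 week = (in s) 1.144e+07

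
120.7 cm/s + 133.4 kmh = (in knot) 74.38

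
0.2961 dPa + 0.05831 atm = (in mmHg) 44.32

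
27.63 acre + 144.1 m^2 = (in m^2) 1.12e+05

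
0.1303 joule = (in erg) 1.303e+06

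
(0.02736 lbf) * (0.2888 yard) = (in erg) 3.214e+05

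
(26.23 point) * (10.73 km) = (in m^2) 99.29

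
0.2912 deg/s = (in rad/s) 0.005082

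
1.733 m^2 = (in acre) 0.0004282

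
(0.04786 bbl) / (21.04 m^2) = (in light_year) 3.823e-20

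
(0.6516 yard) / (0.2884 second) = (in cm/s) 206.6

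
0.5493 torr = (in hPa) 0.7323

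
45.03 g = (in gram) 45.03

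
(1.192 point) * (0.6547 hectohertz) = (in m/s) 0.02753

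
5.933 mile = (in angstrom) 9.548e+13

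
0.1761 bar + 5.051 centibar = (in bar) 0.2266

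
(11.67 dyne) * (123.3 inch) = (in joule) 0.0003655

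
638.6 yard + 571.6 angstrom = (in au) 3.903e-09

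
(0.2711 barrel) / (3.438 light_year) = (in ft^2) 1.426e-17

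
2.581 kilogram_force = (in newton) 25.31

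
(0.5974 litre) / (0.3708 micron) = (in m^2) 1611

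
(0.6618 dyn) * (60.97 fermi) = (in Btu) 3.824e-22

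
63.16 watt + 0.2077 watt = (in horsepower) 0.08498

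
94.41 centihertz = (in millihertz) 944.1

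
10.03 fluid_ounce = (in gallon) 0.07836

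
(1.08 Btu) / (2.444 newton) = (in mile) 0.2897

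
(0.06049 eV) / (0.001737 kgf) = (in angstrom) 5.689e-09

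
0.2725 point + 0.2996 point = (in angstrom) 2.018e+06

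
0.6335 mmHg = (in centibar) 0.08446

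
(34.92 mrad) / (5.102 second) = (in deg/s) 0.3922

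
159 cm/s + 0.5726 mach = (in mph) 439.7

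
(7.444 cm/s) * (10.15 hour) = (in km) 2.72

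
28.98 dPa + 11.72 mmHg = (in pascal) 1565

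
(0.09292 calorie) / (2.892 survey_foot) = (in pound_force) 0.09915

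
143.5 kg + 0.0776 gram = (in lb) 316.4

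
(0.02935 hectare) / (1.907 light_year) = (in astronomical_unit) 1.087e-25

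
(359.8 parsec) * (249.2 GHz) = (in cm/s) 2.767e+32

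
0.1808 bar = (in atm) 0.1784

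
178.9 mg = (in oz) 0.006311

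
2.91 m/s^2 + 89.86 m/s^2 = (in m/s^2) 92.77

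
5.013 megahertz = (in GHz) 0.005013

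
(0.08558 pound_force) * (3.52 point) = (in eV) 2.95e+15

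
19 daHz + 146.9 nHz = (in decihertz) 1900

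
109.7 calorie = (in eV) 2.865e+21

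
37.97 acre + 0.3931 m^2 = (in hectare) 15.37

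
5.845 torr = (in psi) 0.113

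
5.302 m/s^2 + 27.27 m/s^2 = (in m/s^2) 32.57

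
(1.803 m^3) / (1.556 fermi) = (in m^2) 1.159e+15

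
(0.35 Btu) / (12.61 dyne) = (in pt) 8.301e+09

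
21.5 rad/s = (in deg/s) 1232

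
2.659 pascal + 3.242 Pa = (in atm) 5.824e-05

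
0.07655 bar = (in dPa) 7.655e+04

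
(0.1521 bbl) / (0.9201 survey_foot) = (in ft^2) 0.9281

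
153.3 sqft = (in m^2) 14.24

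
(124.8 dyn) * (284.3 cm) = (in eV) 2.215e+16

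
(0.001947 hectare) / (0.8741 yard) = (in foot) 79.92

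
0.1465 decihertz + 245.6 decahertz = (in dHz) 2.456e+04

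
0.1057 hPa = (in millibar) 0.1057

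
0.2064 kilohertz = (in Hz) 206.4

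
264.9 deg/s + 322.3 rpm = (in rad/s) 38.37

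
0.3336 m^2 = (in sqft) 3.591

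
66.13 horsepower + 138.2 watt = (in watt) 4.945e+04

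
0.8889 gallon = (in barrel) 0.02116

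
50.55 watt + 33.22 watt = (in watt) 83.77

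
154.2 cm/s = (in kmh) 5.551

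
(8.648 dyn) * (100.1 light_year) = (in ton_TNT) 1.957e+04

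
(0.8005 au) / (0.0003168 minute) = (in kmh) 2.268e+13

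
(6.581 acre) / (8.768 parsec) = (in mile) 6.117e-17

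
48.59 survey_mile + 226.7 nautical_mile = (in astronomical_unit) 3.329e-06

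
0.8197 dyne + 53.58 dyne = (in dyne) 54.4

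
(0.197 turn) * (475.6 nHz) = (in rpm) 5.622e-06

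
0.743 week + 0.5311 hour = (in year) 0.01431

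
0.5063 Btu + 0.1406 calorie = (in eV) 3.338e+21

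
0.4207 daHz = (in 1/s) 4.207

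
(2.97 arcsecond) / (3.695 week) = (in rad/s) 6.443e-12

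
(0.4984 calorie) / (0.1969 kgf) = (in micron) 1.08e+06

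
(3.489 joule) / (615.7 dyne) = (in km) 0.5667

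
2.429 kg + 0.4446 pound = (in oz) 92.79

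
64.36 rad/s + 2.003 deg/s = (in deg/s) 3690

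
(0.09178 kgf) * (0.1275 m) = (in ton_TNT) 2.743e-11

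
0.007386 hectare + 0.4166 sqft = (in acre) 0.01826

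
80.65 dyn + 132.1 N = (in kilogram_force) 13.47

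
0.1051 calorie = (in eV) 2.745e+18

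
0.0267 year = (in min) 1.403e+04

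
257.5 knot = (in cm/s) 1.325e+04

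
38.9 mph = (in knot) 33.8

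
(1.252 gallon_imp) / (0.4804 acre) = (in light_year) 3.095e-22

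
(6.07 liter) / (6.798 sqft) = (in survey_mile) 5.972e-06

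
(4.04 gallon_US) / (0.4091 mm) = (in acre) 0.009237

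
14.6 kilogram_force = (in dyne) 1.432e+07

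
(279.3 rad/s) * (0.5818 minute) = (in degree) 5.586e+05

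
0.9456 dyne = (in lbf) 2.126e-06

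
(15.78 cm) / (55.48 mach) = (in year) 2.649e-13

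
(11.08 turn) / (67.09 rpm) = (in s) 9.909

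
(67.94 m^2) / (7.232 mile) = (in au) 3.902e-14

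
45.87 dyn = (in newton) 0.0004587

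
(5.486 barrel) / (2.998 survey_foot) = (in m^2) 0.9545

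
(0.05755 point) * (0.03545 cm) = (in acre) 1.778e-12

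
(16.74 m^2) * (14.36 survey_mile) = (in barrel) 2.433e+06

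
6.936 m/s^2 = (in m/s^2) 6.936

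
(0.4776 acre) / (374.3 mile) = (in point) 9.095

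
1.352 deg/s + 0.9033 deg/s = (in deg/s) 2.255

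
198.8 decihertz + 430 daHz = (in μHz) 4.32e+09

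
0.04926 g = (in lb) 0.0001086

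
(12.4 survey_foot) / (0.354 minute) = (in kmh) 0.6406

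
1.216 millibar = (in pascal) 121.6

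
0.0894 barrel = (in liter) 14.21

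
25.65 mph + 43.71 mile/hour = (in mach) 0.09106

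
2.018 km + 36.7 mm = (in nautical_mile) 1.09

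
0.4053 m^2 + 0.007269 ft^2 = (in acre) 0.0001003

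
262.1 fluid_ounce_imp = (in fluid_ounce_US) 251.8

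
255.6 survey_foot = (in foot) 255.6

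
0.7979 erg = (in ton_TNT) 1.907e-17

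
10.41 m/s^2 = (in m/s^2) 10.41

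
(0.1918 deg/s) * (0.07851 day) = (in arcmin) 7.806e+04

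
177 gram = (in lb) 0.3902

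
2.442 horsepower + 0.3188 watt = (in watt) 1821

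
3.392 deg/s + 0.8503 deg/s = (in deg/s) 4.242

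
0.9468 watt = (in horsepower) 0.00127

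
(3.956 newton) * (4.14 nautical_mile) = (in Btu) 28.75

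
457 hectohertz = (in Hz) 4.57e+04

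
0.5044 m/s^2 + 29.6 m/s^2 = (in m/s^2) 30.1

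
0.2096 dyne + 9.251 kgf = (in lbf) 20.39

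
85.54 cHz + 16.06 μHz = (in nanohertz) 8.554e+08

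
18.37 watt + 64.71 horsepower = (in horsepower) 64.73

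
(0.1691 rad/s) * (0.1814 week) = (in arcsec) 3.827e+09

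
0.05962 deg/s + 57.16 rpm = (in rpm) 57.17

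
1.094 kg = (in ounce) 38.59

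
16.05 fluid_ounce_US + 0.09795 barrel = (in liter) 16.05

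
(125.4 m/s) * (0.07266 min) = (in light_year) 5.779e-14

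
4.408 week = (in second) 2.666e+06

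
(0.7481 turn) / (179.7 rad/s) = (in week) 4.325e-08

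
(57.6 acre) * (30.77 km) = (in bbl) 4.511e+10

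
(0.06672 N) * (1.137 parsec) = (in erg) 2.341e+22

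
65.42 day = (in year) 0.1792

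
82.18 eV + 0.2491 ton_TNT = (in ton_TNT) 0.2491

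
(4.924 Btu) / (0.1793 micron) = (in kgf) 2.955e+09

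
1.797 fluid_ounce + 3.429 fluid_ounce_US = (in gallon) 0.04083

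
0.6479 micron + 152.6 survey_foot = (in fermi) 4.651e+16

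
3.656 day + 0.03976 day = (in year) 0.01013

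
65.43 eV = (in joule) 1.048e-17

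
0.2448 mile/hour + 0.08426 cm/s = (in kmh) 0.397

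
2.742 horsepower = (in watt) 2045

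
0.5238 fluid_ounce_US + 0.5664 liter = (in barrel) 0.00366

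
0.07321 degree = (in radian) 0.001278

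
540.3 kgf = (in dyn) 5.299e+08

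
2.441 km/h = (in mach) 0.001991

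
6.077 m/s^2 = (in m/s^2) 6.077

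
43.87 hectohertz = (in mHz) 4.387e+06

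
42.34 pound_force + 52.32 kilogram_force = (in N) 701.4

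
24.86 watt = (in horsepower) 0.03334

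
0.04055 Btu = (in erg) 4.278e+08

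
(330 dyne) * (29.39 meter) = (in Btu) 9.193e-05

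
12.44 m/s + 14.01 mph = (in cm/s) 1870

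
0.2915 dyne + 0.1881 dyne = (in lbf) 1.078e-06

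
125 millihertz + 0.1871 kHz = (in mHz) 1.872e+05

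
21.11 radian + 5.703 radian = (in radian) 26.81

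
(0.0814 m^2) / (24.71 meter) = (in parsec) 1.068e-19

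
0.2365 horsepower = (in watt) 176.4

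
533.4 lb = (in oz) 8534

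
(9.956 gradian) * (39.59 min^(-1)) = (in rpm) 0.9854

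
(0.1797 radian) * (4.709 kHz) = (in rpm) 8081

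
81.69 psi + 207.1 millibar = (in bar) 5.839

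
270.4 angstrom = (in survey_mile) 1.68e-11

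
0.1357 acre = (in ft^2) 5911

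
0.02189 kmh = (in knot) 0.01182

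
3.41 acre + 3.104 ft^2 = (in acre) 3.41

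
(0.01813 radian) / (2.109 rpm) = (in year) 2.603e-09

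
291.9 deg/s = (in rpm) 48.65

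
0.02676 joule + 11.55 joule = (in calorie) 2.767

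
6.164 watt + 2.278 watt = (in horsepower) 0.01132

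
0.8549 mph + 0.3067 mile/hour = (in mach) 0.001525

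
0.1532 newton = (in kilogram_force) 0.01562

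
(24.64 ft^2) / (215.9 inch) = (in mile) 0.0002594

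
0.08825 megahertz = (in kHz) 88.25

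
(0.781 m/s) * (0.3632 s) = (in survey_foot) 0.9306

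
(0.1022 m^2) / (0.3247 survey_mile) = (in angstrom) 1.956e+06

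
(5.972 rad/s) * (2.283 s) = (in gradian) 868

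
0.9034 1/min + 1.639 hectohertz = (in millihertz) 1.639e+05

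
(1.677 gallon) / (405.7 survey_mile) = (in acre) 2.403e-12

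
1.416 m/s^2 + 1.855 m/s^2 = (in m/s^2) 3.271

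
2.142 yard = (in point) 5552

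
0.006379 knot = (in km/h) 0.01181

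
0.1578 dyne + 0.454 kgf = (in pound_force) 1.001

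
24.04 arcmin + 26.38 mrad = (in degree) 1.912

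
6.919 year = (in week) 360.8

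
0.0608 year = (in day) 22.19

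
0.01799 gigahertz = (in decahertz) 1.799e+06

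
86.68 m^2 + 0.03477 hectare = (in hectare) 0.04344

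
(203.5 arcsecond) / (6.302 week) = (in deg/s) 1.483e-08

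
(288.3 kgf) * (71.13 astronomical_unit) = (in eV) 1.878e+35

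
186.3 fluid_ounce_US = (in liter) 5.51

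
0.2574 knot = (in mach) 0.0003889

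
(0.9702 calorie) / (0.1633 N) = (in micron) 2.486e+07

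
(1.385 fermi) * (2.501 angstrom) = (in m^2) 3.464e-25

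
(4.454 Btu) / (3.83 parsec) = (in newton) 3.976e-14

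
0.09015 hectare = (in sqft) 9704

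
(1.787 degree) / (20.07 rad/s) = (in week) 2.569e-09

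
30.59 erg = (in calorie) 7.311e-07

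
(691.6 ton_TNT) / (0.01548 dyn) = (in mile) 1.162e+16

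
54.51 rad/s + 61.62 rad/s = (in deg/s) 6654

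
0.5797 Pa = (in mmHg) 0.004348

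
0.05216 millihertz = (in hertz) 5.216e-05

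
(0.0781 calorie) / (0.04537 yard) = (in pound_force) 1.771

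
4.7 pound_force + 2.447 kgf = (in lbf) 10.09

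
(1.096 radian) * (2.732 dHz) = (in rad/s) 0.2994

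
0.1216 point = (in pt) 0.1216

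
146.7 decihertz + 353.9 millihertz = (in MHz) 1.502e-05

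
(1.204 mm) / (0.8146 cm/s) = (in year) 4.687e-09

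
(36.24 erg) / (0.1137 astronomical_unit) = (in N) 2.131e-16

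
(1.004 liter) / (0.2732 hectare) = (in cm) 3.675e-05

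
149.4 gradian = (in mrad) 2347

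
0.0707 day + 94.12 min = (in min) 195.9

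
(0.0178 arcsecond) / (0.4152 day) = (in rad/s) 2.406e-12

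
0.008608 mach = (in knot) 5.697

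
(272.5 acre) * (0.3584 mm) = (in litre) 3.952e+05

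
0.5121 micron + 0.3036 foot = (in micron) 9.254e+04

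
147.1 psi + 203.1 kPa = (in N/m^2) 1.217e+06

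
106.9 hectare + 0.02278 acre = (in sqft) 1.151e+07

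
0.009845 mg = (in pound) 2.17e-08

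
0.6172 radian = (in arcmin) 2122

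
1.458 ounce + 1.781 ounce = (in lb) 0.2024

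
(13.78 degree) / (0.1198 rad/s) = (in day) 2.324e-05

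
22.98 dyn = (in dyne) 22.98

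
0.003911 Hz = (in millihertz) 3.911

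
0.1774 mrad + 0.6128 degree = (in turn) 0.00173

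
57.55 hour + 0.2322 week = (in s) 3.476e+05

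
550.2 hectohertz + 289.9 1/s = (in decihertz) 5.531e+05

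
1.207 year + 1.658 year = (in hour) 2.51e+04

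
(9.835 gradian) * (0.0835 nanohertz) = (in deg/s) 7.391e-10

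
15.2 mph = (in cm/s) 679.5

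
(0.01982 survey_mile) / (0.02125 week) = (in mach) 7.289e-06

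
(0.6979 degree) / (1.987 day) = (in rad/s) 7.095e-08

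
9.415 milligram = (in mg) 9.415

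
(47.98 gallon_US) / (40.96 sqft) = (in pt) 135.3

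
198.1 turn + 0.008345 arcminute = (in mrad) 1.245e+06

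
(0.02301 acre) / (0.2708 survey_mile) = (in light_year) 2.258e-17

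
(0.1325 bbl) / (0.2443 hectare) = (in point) 0.02444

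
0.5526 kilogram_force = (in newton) 5.419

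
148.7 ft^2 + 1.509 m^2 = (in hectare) 0.001532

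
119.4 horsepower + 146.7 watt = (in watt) 8.918e+04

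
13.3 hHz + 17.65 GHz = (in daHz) 1.765e+09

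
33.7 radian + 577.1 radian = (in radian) 610.8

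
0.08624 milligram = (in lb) 1.901e-07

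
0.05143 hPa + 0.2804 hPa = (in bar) 0.0003318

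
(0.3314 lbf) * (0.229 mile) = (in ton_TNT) 1.298e-07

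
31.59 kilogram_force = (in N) 309.8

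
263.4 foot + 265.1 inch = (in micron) 8.702e+07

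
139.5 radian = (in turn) 22.2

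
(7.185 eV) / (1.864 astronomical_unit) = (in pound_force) 9.281e-31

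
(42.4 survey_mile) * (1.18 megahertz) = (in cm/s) 8.052e+12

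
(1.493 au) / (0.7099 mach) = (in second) 9.24e+08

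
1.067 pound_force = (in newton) 4.746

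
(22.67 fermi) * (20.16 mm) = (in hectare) 4.57e-20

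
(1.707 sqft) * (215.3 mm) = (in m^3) 0.03414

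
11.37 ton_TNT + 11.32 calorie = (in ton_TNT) 11.37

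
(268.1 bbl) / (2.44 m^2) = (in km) 0.01747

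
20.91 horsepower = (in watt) 1.559e+04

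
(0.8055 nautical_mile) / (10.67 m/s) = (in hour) 0.03884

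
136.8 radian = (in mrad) 1.368e+05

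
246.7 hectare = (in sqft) 2.655e+07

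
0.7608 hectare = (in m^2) 7608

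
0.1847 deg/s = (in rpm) 0.03078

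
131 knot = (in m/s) 67.39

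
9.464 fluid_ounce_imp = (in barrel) 0.001691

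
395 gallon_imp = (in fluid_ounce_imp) 6.32e+04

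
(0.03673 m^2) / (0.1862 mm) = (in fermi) 1.973e+17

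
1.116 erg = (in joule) 1.116e-07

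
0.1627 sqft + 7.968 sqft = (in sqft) 8.131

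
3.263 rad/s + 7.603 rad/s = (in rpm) 103.8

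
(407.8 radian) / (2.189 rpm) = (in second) 1779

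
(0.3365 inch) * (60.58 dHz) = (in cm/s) 5.178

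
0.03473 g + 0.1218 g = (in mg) 156.5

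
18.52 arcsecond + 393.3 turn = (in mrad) 2.471e+06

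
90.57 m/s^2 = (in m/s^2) 90.57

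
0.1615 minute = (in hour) 0.002692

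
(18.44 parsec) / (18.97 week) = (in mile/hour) 1.109e+11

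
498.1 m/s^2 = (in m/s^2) 498.1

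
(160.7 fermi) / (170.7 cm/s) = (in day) 1.09e-18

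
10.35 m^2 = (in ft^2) 111.4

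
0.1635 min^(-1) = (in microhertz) 2725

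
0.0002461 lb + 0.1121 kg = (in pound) 0.2474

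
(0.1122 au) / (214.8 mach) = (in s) 2.295e+05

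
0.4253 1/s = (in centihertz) 42.53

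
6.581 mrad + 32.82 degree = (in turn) 0.09221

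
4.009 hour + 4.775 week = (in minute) 4.837e+04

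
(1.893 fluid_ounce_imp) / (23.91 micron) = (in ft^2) 24.21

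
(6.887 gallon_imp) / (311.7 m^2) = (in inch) 0.003955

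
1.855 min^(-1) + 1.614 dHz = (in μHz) 1.923e+05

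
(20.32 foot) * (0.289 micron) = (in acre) 4.423e-10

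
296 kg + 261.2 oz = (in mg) 3.034e+08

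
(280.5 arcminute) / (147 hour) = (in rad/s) 1.542e-07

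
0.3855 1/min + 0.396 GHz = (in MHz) 396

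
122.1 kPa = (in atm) 1.205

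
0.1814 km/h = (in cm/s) 5.039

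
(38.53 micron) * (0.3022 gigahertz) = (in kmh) 4.192e+04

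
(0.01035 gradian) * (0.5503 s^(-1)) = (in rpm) 0.0008543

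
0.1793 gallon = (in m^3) 0.0006787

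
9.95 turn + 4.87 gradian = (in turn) 9.962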